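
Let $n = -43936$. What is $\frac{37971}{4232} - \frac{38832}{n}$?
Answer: $\frac{57269715}{5810536} \approx 9.8562$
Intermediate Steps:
$\frac{37971}{4232} - \frac{38832}{n} = \frac{37971}{4232} - \frac{38832}{-43936} = 37971 \cdot \frac{1}{4232} - - \frac{2427}{2746} = \frac{37971}{4232} + \frac{2427}{2746} = \frac{57269715}{5810536}$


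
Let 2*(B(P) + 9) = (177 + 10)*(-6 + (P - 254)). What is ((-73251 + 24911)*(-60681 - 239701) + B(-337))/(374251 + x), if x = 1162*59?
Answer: 29040820103/885618 ≈ 32792.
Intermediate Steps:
x = 68558
B(P) = -24319 + 187*P/2 (B(P) = -9 + ((177 + 10)*(-6 + (P - 254)))/2 = -9 + (187*(-6 + (-254 + P)))/2 = -9 + (187*(-260 + P))/2 = -9 + (-48620 + 187*P)/2 = -9 + (-24310 + 187*P/2) = -24319 + 187*P/2)
((-73251 + 24911)*(-60681 - 239701) + B(-337))/(374251 + x) = ((-73251 + 24911)*(-60681 - 239701) + (-24319 + (187/2)*(-337)))/(374251 + 68558) = (-48340*(-300382) + (-24319 - 63019/2))/442809 = (14520465880 - 111657/2)*(1/442809) = (29040820103/2)*(1/442809) = 29040820103/885618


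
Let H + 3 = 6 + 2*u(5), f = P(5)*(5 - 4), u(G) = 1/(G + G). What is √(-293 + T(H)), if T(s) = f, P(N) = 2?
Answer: I*√291 ≈ 17.059*I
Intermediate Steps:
u(G) = 1/(2*G)
f = 2 (f = 2*(5 - 4) = 2*1 = 2)
H = 16/5 (H = -3 + (6 + 2*((½)/5)) = -3 + (6 + 2*((½)*(⅕))) = -3 + (6 + 2*(⅒)) = -3 + (6 + ⅕) = -3 + 31/5 = 16/5 ≈ 3.2000)
T(s) = 2
√(-293 + T(H)) = √(-293 + 2) = √(-291) = I*√291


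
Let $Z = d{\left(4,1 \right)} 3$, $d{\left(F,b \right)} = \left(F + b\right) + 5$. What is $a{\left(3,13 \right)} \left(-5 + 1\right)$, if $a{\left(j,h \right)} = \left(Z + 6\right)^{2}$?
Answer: $-5184$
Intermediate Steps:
$d{\left(F,b \right)} = 5 + F + b$
$Z = 30$ ($Z = \left(5 + 4 + 1\right) 3 = 10 \cdot 3 = 30$)
$a{\left(j,h \right)} = 1296$ ($a{\left(j,h \right)} = \left(30 + 6\right)^{2} = 36^{2} = 1296$)
$a{\left(3,13 \right)} \left(-5 + 1\right) = 1296 \left(-5 + 1\right) = 1296 \left(-4\right) = -5184$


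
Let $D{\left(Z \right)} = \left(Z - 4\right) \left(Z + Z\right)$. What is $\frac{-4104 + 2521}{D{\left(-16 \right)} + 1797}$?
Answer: $- \frac{1583}{2437} \approx -0.64957$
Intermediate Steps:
$D{\left(Z \right)} = 2 Z \left(-4 + Z\right)$ ($D{\left(Z \right)} = \left(-4 + Z\right) 2 Z = 2 Z \left(-4 + Z\right)$)
$\frac{-4104 + 2521}{D{\left(-16 \right)} + 1797} = \frac{-4104 + 2521}{2 \left(-16\right) \left(-4 - 16\right) + 1797} = - \frac{1583}{2 \left(-16\right) \left(-20\right) + 1797} = - \frac{1583}{640 + 1797} = - \frac{1583}{2437}$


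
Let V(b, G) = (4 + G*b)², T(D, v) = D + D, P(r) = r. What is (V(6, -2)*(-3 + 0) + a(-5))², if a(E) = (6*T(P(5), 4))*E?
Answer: 242064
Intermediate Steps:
T(D, v) = 2*D
a(E) = 60*E (a(E) = (6*(2*5))*E = (6*10)*E = 60*E)
(V(6, -2)*(-3 + 0) + a(-5))² = ((4 - 2*6)²*(-3 + 0) + 60*(-5))² = ((4 - 12)²*(-3) - 300)² = ((-8)²*(-3) - 300)² = (64*(-3) - 300)² = (-192 - 300)² = (-492)² = 242064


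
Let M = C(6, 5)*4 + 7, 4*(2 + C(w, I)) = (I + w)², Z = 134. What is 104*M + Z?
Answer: 12614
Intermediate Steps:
C(w, I) = -2 + (I + w)²/4
M = 120 (M = (-2 + (5 + 6)²/4)*4 + 7 = (-2 + (¼)*11²)*4 + 7 = (-2 + (¼)*121)*4 + 7 = (-2 + 121/4)*4 + 7 = (113/4)*4 + 7 = 113 + 7 = 120)
104*M + Z = 104*120 + 134 = 12480 + 134 = 12614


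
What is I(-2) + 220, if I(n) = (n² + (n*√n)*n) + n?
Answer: 222 + 4*I*√2 ≈ 222.0 + 5.6569*I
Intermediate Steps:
I(n) = n + n² + n^(5/2) (I(n) = (n² + n^(3/2)*n) + n = (n² + n^(5/2)) + n = n + n² + n^(5/2))
I(-2) + 220 = (-2 + (-2)² + (-2)^(5/2)) + 220 = (-2 + 4 + 4*I*√2) + 220 = (2 + 4*I*√2) + 220 = 222 + 4*I*√2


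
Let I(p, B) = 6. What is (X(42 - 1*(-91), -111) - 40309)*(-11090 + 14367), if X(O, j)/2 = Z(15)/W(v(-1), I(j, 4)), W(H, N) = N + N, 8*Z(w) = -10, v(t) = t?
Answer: -3170238617/24 ≈ -1.3209e+8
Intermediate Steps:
Z(w) = -5/4 (Z(w) = (⅛)*(-10) = -5/4)
W(H, N) = 2*N
X(O, j) = -5/24 (X(O, j) = 2*(-5/(4*(2*6))) = 2*(-5/4/12) = 2*(-5/4*1/12) = 2*(-5/48) = -5/24)
(X(42 - 1*(-91), -111) - 40309)*(-11090 + 14367) = (-5/24 - 40309)*(-11090 + 14367) = -967421/24*3277 = -3170238617/24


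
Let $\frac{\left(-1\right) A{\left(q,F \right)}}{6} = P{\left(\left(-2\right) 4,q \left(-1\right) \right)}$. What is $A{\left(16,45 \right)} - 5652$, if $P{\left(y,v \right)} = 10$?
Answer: $-5712$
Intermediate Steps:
$A{\left(q,F \right)} = -60$ ($A{\left(q,F \right)} = \left(-6\right) 10 = -60$)
$A{\left(16,45 \right)} - 5652 = -60 - 5652 = -5712$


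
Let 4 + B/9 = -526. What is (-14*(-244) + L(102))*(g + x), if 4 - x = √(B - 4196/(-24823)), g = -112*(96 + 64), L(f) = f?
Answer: -63028488 - 3518*I*√2939080782022/24823 ≈ -6.3028e+7 - 2.4297e+5*I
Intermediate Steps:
B = -4770 (B = -36 + 9*(-526) = -36 - 4734 = -4770)
g = -17920 (g = -112*160 = -17920)
x = 4 - I*√2939080782022/24823 (x = 4 - √(-4770 - 4196/(-24823)) = 4 - √(-4770 - 4196*(-1/24823)) = 4 - √(-4770 + 4196/24823) = 4 - √(-118401514/24823) = 4 - I*√2939080782022/24823 ≈ 4.0 - 69.064*I)
(-14*(-244) + L(102))*(g + x) = (-14*(-244) + 102)*(-17920 + (4 - I*√2939080782022/24823)) = (3416 + 102)*(-17916 - I*√2939080782022/24823) = 3518*(-17916 - I*√2939080782022/24823) = -63028488 - 3518*I*√2939080782022/24823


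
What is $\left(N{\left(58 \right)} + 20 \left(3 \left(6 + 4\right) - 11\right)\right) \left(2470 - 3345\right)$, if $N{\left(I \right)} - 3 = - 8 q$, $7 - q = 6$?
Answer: $-328125$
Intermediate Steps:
$q = 1$ ($q = 7 - 6 = 1$)
$N{\left(I \right)} = -5$ ($N{\left(I \right)} = 3 - 8 = -5$)
$\left(N{\left(58 \right)} + 20 \left(3 \left(6 + 4\right) - 11\right)\right) \left(2470 - 3345\right) = \left(-5 + 20 \left(3 \left(6 + 4\right) - 11\right)\right) \left(2470 - 3345\right) = \left(-5 + 20 \left(3 \cdot 10 - 11\right)\right) \left(-875\right) = \left(-5 + 20 \left(30 - 11\right)\right) \left(-875\right) = \left(-5 + 20 \cdot 19\right) \left(-875\right) = \left(-5 + 380\right) \left(-875\right) = 375 \left(-875\right) = -328125$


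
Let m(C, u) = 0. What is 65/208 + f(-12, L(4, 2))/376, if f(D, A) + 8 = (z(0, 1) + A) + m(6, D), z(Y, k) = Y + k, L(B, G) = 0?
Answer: 221/752 ≈ 0.29388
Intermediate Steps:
f(D, A) = -7 + A (f(D, A) = -8 + (((0 + 1) + A) + 0) = -8 + ((1 + A) + 0) = -8 + (1 + A) = -7 + A)
65/208 + f(-12, L(4, 2))/376 = 65/208 + (-7 + 0)/376 = 65*(1/208) - 7*1/376 = 5/16 - 7/376 = 221/752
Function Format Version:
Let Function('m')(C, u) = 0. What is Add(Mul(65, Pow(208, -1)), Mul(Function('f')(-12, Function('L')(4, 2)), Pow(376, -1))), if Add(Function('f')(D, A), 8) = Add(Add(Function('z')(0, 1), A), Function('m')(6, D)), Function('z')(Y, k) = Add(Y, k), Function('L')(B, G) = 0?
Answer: Rational(221, 752) ≈ 0.29388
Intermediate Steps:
Function('f')(D, A) = Add(-7, A) (Function('f')(D, A) = Add(-8, Add(Add(Add(0, 1), A), 0)) = Add(-8, Add(Add(1, A), 0)) = Add(-8, Add(1, A)) = Add(-7, A))
Add(Mul(65, Pow(208, -1)), Mul(Function('f')(-12, Function('L')(4, 2)), Pow(376, -1))) = Add(Mul(65, Pow(208, -1)), Mul(Add(-7, 0), Pow(376, -1))) = Add(Mul(65, Rational(1, 208)), Mul(-7, Rational(1, 376))) = Add(Rational(5, 16), Rational(-7, 376)) = Rational(221, 752)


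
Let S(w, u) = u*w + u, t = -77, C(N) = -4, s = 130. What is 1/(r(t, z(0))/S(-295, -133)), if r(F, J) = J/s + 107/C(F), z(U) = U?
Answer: -156408/107 ≈ -1461.8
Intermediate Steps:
S(w, u) = u + u*w
r(F, J) = -107/4 + J/130 (r(F, J) = J/130 + 107/(-4) = J*(1/130) + 107*(-1/4) = J/130 - 107/4 = -107/4 + J/130)
1/(r(t, z(0))/S(-295, -133)) = 1/((-107/4 + (1/130)*0)/((-133*(1 - 295)))) = 1/((-107/4 + 0)/((-133*(-294)))) = 1/(-107/4/39102) = 1/(-107/4*1/39102) = 1/(-107/156408) = -156408/107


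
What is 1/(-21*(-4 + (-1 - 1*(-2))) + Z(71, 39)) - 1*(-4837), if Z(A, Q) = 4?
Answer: 324080/67 ≈ 4837.0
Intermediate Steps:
1/(-21*(-4 + (-1 - 1*(-2))) + Z(71, 39)) - 1*(-4837) = 1/(-21*(-4 + (-1 - 1*(-2))) + 4) - 1*(-4837) = 1/(-21*(-4 + (-1 + 2)) + 4) + 4837 = 1/(-21*(-4 + 1) + 4) + 4837 = 1/(-21*(-3) + 4) + 4837 = 1/(63 + 4) + 4837 = 1/67 + 4837 = 324080/67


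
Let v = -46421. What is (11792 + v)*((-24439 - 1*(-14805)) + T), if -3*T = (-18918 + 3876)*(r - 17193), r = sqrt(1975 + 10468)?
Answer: 2985550870344 - 173629806*sqrt(12443) ≈ 2.9662e+12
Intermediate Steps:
r = sqrt(12443) ≈ 111.55
T = -86205702 + 5014*sqrt(12443) (T = -(-18918 + 3876)*(sqrt(12443) - 17193)/3 = -(-5014)*(-17193 + sqrt(12443)) = -(258617106 - 15042*sqrt(12443))/3 = -86205702 + 5014*sqrt(12443) ≈ -8.5646e+7)
(11792 + v)*((-24439 - 1*(-14805)) + T) = (11792 - 46421)*((-24439 - 1*(-14805)) + (-86205702 + 5014*sqrt(12443))) = -34629*((-24439 + 14805) + (-86205702 + 5014*sqrt(12443))) = -34629*(-9634 + (-86205702 + 5014*sqrt(12443))) = -34629*(-86215336 + 5014*sqrt(12443)) = 2985550870344 - 173629806*sqrt(12443)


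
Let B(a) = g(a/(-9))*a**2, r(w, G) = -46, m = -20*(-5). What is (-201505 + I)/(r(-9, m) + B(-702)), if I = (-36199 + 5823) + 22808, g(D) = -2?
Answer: 209073/985654 ≈ 0.21212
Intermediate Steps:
m = 100
I = -7568 (I = -30376 + 22808 = -7568)
B(a) = -2*a**2
(-201505 + I)/(r(-9, m) + B(-702)) = (-201505 - 7568)/(-46 - 2*(-702)**2) = -209073/(-46 - 2*492804) = -209073/(-46 - 985608) = -209073/(-985654) = -209073*(-1/985654) = 209073/985654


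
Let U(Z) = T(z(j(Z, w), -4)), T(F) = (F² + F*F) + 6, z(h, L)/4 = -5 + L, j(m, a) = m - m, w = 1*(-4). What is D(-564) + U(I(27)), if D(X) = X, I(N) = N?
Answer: 2034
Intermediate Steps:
w = -4
j(m, a) = 0
z(h, L) = -20 + 4*L (z(h, L) = 4*(-5 + L) = -20 + 4*L)
T(F) = 6 + 2*F² (T(F) = (F² + F²) + 6 = 2*F² + 6 = 6 + 2*F²)
U(Z) = 2598 (U(Z) = 6 + 2*(-20 + 4*(-4))² = 6 + 2*(-20 - 16)² = 6 + 2*(-36)² = 6 + 2*1296 = 6 + 2592 = 2598)
D(-564) + U(I(27)) = -564 + 2598 = 2034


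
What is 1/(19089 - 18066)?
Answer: 1/1023 ≈ 0.00097752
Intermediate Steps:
1/(19089 - 18066) = 1/1023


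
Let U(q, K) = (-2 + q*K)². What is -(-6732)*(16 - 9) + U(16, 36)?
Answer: 376600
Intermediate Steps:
U(q, K) = (-2 + K*q)²
-(-6732)*(16 - 9) + U(16, 36) = -(-6732)*(16 - 9) + (-2 + 36*16)² = -(-6732)*7 + (-2 + 576)² = -561*(-84) + 574² = 47124 + 329476 = 376600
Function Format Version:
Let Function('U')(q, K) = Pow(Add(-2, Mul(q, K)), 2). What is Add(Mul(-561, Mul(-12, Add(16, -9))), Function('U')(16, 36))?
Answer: 376600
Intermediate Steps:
Function('U')(q, K) = Pow(Add(-2, Mul(K, q)), 2)
Add(Mul(-561, Mul(-12, Add(16, -9))), Function('U')(16, 36)) = Add(Mul(-561, Mul(-12, Add(16, -9))), Pow(Add(-2, Mul(36, 16)), 2)) = Add(Mul(-561, Mul(-12, 7)), Pow(Add(-2, 576), 2)) = Add(Mul(-561, -84), Pow(574, 2)) = Add(47124, 329476) = 376600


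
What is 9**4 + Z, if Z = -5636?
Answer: 925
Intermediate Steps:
9**4 + Z = 9**4 - 5636 = 6561 - 5636 = 925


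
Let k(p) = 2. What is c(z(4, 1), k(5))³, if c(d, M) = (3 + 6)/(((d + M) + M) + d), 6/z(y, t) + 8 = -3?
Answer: 970299/32768 ≈ 29.611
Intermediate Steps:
z(y, t) = -6/11 (z(y, t) = 6/(-8 - 3) = 6/(-11) = 6*(-1/11) = -6/11)
c(d, M) = 9/(2*M + 2*d) (c(d, M) = 9/(((M + d) + M) + d) = 9/((d + 2*M) + d) = 9/(2*M + 2*d))
c(z(4, 1), k(5))³ = (9/(2*(2 - 6/11)))³ = (9/(2*(16/11)))³ = ((9/2)*(11/16))³ = (99/32)³ = 970299/32768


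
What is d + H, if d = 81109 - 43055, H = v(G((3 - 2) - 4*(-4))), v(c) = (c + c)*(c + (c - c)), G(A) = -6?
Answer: 38126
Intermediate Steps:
v(c) = 2*c² (v(c) = (2*c)*(c + 0) = (2*c)*c = 2*c²)
H = 72 (H = 2*(-6)² = 2*36 = 72)
d = 38054
d + H = 38054 + 72 = 38126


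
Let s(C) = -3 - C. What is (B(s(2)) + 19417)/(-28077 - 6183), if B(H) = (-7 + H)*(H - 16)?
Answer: -19669/34260 ≈ -0.57411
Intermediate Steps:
B(H) = (-16 + H)*(-7 + H) (B(H) = (-7 + H)*(-16 + H) = (-16 + H)*(-7 + H))
(B(s(2)) + 19417)/(-28077 - 6183) = ((112 + (-3 - 1*2)² - 23*(-3 - 1*2)) + 19417)/(-28077 - 6183) = ((112 + (-3 - 2)² - 23*(-3 - 2)) + 19417)/(-34260) = ((112 + (-5)² - 23*(-5)) + 19417)*(-1/34260) = ((112 + 25 + 115) + 19417)*(-1/34260) = (252 + 19417)*(-1/34260) = 19669*(-1/34260) = -19669/34260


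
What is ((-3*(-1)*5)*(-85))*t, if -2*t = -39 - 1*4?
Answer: -54825/2 ≈ -27413.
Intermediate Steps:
t = 43/2 (t = -(-39 - 1*4)/2 = -(-39 - 4)/2 = -½*(-43) = 43/2 ≈ 21.500)
((-3*(-1)*5)*(-85))*t = ((-3*(-1)*5)*(-85))*(43/2) = ((3*5)*(-85))*(43/2) = (15*(-85))*(43/2) = -1275*43/2 = -54825/2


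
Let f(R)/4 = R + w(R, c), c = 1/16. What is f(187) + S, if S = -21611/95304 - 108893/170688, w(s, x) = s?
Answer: 1013405752273/677802048 ≈ 1495.1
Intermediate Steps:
c = 1/16 ≈ 0.062500
f(R) = 8*R (f(R) = 4*(R + R) = 4*(2*R) = 8*R)
S = -586111535/677802048 (S = -21611*1/95304 - 108893*1/170688 = -21611/95304 - 108893/170688 = -586111535/677802048 ≈ -0.86472)
f(187) + S = 8*187 - 586111535/677802048 = 1496 - 586111535/677802048 = 1013405752273/677802048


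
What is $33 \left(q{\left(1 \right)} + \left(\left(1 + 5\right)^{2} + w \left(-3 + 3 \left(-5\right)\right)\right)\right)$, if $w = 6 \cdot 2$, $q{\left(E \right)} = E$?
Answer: $-5907$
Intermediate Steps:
$w = 12$
$33 \left(q{\left(1 \right)} + \left(\left(1 + 5\right)^{2} + w \left(-3 + 3 \left(-5\right)\right)\right)\right) = 33 \left(1 + \left(\left(1 + 5\right)^{2} + 12 \left(-3 + 3 \left(-5\right)\right)\right)\right) = 33 \left(1 + \left(6^{2} + 12 \left(-3 - 15\right)\right)\right) = 33 \left(1 + \left(36 + 12 \left(-18\right)\right)\right) = 33 \left(1 + \left(36 - 216\right)\right) = 33 \left(1 - 180\right) = 33 \left(-179\right) = -5907$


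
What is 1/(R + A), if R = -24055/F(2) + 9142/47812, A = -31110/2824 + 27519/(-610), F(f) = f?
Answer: -5147678980/62201660810137 ≈ -8.2758e-5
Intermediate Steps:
A = -24172689/430660 (A = -31110*1/2824 + 27519*(-1/610) = -15555/1412 - 27519/610 = -24172689/430660 ≈ -56.129)
R = -143762422/11953 (R = -24055/2 + 9142/47812 = -24055*1/2 + 9142*(1/47812) = -24055/2 + 4571/23906 = -143762422/11953 ≈ -12027.)
1/(R + A) = 1/(-143762422/11953 - 24172689/430660) = 1/(-62201660810137/5147678980) = -5147678980/62201660810137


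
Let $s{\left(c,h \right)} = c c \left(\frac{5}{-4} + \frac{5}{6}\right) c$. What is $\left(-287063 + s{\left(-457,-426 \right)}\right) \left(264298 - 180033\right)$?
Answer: $\frac{39922667986385}{12} \approx 3.3269 \cdot 10^{12}$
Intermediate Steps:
$s{\left(c,h \right)} = - \frac{5 c^{3}}{12}$ ($s{\left(c,h \right)} = c^{2} \left(5 \left(- \frac{1}{4}\right) + 5 \cdot \frac{1}{6}\right) c = c^{2} \left(- \frac{5}{4} + \frac{5}{6}\right) c = c^{2} \left(- \frac{5}{12}\right) c = - \frac{5 c^{2}}{12} c = - \frac{5 c^{3}}{12}$)
$\left(-287063 + s{\left(-457,-426 \right)}\right) \left(264298 - 180033\right) = \left(-287063 - \frac{5 \left(-457\right)^{3}}{12}\right) \left(264298 - 180033\right) = \left(-287063 - - \frac{477219965}{12}\right) 84265 = \left(-287063 + \frac{477219965}{12}\right) 84265 = \frac{473775209}{12} \cdot 84265 = \frac{39922667986385}{12}$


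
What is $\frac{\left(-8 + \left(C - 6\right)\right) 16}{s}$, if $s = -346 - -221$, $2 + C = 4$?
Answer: $\frac{192}{125} \approx 1.536$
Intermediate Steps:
$C = 2$ ($C = -2 + 4 = 2$)
$s = -125$ ($s = -346 + 221 = -125$)
$\frac{\left(-8 + \left(C - 6\right)\right) 16}{s} = \frac{\left(-8 + \left(2 - 6\right)\right) 16}{-125} = \left(-8 + \left(2 - 6\right)\right) 16 \left(- \frac{1}{125}\right) = \left(-8 - 4\right) 16 \left(- \frac{1}{125}\right) = \left(-12\right) 16 \left(- \frac{1}{125}\right) = \left(-192\right) \left(- \frac{1}{125}\right) = \frac{192}{125}$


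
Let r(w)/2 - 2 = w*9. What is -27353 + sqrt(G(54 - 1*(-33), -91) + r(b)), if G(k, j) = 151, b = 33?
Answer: -27353 + sqrt(749) ≈ -27326.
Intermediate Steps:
r(w) = 4 + 18*w (r(w) = 4 + 2*(w*9) = 4 + 2*(9*w) = 4 + 18*w)
-27353 + sqrt(G(54 - 1*(-33), -91) + r(b)) = -27353 + sqrt(151 + (4 + 18*33)) = -27353 + sqrt(151 + (4 + 594)) = -27353 + sqrt(151 + 598) = -27353 + sqrt(749)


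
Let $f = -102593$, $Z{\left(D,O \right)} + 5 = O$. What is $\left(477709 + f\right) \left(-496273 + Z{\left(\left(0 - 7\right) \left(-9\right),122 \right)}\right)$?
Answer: $-186116054096$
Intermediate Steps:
$Z{\left(D,O \right)} = -5 + O$
$\left(477709 + f\right) \left(-496273 + Z{\left(\left(0 - 7\right) \left(-9\right),122 \right)}\right) = \left(477709 - 102593\right) \left(-496273 + \left(-5 + 122\right)\right) = 375116 \left(-496273 + 117\right) = 375116 \left(-496156\right) = -186116054096$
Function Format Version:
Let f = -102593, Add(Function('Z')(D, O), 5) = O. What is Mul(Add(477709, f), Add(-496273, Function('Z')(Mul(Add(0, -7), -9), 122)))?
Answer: -186116054096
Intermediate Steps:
Function('Z')(D, O) = Add(-5, O)
Mul(Add(477709, f), Add(-496273, Function('Z')(Mul(Add(0, -7), -9), 122))) = Mul(Add(477709, -102593), Add(-496273, Add(-5, 122))) = Mul(375116, Add(-496273, 117)) = Mul(375116, -496156) = -186116054096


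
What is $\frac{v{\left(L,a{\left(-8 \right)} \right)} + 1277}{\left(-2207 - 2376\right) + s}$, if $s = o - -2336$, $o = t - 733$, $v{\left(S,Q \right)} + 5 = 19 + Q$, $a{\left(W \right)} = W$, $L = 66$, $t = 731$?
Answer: $- \frac{1283}{2249} \approx -0.57048$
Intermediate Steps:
$v{\left(S,Q \right)} = 14 + Q$ ($v{\left(S,Q \right)} = -5 + \left(19 + Q\right) = 14 + Q$)
$o = -2$ ($o = 731 - 733 = -2$)
$s = 2334$ ($s = -2 - -2336 = -2 + 2336 = 2334$)
$\frac{v{\left(L,a{\left(-8 \right)} \right)} + 1277}{\left(-2207 - 2376\right) + s} = \frac{\left(14 - 8\right) + 1277}{\left(-2207 - 2376\right) + 2334} = \frac{6 + 1277}{\left(-2207 - 2376\right) + 2334} = \frac{1283}{-4583 + 2334} = \frac{1283}{-2249} = 1283 \left(- \frac{1}{2249}\right) = - \frac{1283}{2249}$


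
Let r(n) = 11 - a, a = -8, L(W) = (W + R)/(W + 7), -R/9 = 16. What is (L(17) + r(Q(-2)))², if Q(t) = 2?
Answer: 108241/576 ≈ 187.92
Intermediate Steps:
R = -144 (R = -9*16 = -144)
L(W) = (-144 + W)/(7 + W) (L(W) = (W - 144)/(W + 7) = (-144 + W)/(7 + W))
r(n) = 19 (r(n) = 11 - 1*(-8) = 11 + 8 = 19)
(L(17) + r(Q(-2)))² = ((-144 + 17)/(7 + 17) + 19)² = (-127/24 + 19)² = (329/24)² = 108241/576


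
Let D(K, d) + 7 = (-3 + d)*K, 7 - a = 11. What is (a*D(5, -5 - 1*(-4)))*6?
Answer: 648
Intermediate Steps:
a = -4 (a = 7 - 1*11 = 7 - 11 = -4)
D(K, d) = -7 + K*(-3 + d) (D(K, d) = -7 + (-3 + d)*K = -7 + K*(-3 + d))
(a*D(5, -5 - 1*(-4)))*6 = -4*(-7 - 3*5 + 5*(-5 - 1*(-4)))*6 = -4*(-7 - 15 + 5*(-5 + 4))*6 = -4*(-7 - 15 + 5*(-1))*6 = -4*(-7 - 15 - 5)*6 = -4*(-27)*6 = 108*6 = 648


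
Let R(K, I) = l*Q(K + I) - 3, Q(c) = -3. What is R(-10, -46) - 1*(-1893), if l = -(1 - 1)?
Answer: 1890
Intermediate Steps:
l = 0 (l = -1*0 = 0)
R(K, I) = -3 (R(K, I) = 0*(-3) - 3 = 0 - 3 = -3)
R(-10, -46) - 1*(-1893) = -3 - 1*(-1893) = -3 + 1893 = 1890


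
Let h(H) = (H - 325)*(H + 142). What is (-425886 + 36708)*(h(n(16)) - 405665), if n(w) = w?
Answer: 176876341686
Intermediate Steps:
h(H) = (-325 + H)*(142 + H)
(-425886 + 36708)*(h(n(16)) - 405665) = (-425886 + 36708)*((-46150 + 16² - 183*16) - 405665) = -389178*((-46150 + 256 - 2928) - 405665) = -389178*(-48822 - 405665) = -389178*(-454487) = 176876341686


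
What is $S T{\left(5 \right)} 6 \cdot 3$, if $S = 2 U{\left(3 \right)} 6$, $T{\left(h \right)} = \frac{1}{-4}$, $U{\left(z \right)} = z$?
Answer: $-162$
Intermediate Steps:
$T{\left(h \right)} = - \frac{1}{4}$
$S = 36$ ($S = 2 \cdot 3 \cdot 6 = 6 \cdot 6 = 36$)
$S T{\left(5 \right)} 6 \cdot 3 = 36 \left(- \frac{1}{4}\right) 6 \cdot 3 = 36 \left(\left(- \frac{3}{2}\right) 3\right) = 36 \left(- \frac{9}{2}\right) = -162$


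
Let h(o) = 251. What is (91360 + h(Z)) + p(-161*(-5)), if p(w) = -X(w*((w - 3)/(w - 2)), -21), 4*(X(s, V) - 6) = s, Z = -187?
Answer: 146794825/1606 ≈ 91404.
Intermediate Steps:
X(s, V) = 6 + s/4
p(w) = -6 - w*(-3 + w)/(4*(-2 + w)) (p(w) = -(6 + (w*((w - 3)/(w - 2)))/4) = -(6 + (w*((-3 + w)/(-2 + w)))/4) = -(6 + (w*(-3 + w)/(-2 + w))/4) = -(6 + w*(-3 + w)/(4*(-2 + w))) = -6 - w*(-3 + w)/(4*(-2 + w)))
(91360 + h(Z)) + p(-161*(-5)) = (91360 + 251) + (48 - (-161*(-5))**2 - (-3381)*(-5))/(4*(-2 - 161*(-5))) = 91611 + (48 - 1*805**2 - 21*805)/(4*(-2 + 805)) = 91611 + (1/4)*(48 - 1*648025 - 16905)/803 = 91611 + (1/4)*(1/803)*(48 - 648025 - 16905) = 91611 + (1/4)*(1/803)*(-664882) = 91611 - 332441/1606 = 146794825/1606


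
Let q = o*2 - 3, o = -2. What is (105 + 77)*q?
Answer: -1274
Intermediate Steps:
q = -7 (q = -2*2 - 3 = -4 - 3 = -7)
(105 + 77)*q = (105 + 77)*(-7) = 182*(-7) = -1274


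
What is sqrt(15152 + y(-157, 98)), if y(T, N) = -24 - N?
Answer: 3*sqrt(1670) ≈ 122.60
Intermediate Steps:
sqrt(15152 + y(-157, 98)) = sqrt(15152 + (-24 - 1*98)) = sqrt(15152 + (-24 - 98)) = sqrt(15152 - 122) = sqrt(15030) = 3*sqrt(1670)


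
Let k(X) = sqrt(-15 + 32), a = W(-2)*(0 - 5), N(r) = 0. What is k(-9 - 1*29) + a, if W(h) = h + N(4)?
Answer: 10 + sqrt(17) ≈ 14.123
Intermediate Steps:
W(h) = h (W(h) = h + 0 = h)
a = 10 (a = -2*(0 - 5) = -2*(-5) = 10)
k(X) = sqrt(17)
k(-9 - 1*29) + a = sqrt(17) + 10 = 10 + sqrt(17)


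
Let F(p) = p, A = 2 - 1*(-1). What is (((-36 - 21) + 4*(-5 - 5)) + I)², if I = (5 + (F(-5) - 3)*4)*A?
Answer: 31684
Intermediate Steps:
A = 3 (A = 2 + 1 = 3)
I = -81 (I = (5 + (-5 - 3)*4)*3 = (5 - 8*4)*3 = (5 - 32)*3 = -27*3 = -81)
(((-36 - 21) + 4*(-5 - 5)) + I)² = (((-36 - 21) + 4*(-5 - 5)) - 81)² = ((-57 + 4*(-10)) - 81)² = ((-57 - 40) - 81)² = (-97 - 81)² = (-178)² = 31684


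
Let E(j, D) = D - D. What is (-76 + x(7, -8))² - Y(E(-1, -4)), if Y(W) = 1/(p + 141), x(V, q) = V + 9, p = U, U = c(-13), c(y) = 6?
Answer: 529199/147 ≈ 3600.0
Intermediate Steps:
E(j, D) = 0
U = 6
p = 6
x(V, q) = 9 + V
Y(W) = 1/147 (Y(W) = 1/(6 + 141) = 1/147)
(-76 + x(7, -8))² - Y(E(-1, -4)) = (-76 + (9 + 7))² - 1*1/147 = (-76 + 16)² - 1/147 = (-60)² - 1/147 = 3600 - 1/147 = 529199/147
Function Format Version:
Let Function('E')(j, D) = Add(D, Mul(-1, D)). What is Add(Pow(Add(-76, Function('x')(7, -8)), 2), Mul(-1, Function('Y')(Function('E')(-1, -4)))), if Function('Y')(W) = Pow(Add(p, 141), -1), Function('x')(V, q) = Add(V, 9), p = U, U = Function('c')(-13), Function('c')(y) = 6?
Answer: Rational(529199, 147) ≈ 3600.0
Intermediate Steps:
Function('E')(j, D) = 0
U = 6
p = 6
Function('x')(V, q) = Add(9, V)
Function('Y')(W) = Rational(1, 147) (Function('Y')(W) = Pow(Add(6, 141), -1) = Pow(147, -1) = Rational(1, 147))
Add(Pow(Add(-76, Function('x')(7, -8)), 2), Mul(-1, Function('Y')(Function('E')(-1, -4)))) = Add(Pow(Add(-76, Add(9, 7)), 2), Mul(-1, Rational(1, 147))) = Add(Pow(Add(-76, 16), 2), Rational(-1, 147)) = Add(Pow(-60, 2), Rational(-1, 147)) = Add(3600, Rational(-1, 147)) = Rational(529199, 147)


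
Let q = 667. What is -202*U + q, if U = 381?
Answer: -76295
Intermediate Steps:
-202*U + q = -202*381 + 667 = -76962 + 667 = -76295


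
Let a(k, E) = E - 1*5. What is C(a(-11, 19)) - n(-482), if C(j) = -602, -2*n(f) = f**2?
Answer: 115560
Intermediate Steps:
a(k, E) = -5 + E (a(k, E) = E - 5 = -5 + E)
n(f) = -f**2/2
C(a(-11, 19)) - n(-482) = -602 - (-1)*(-482)**2/2 = -602 - (-1)*232324/2 = -602 - 1*(-116162) = -602 + 116162 = 115560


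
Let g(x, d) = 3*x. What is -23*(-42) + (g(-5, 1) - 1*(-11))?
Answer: 962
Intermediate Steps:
-23*(-42) + (g(-5, 1) - 1*(-11)) = -23*(-42) + (3*(-5) - 1*(-11)) = 966 + (-15 + 11) = 966 - 4 = 962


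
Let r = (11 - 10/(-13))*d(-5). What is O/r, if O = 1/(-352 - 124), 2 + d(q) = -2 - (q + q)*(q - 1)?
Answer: 13/4660992 ≈ 2.7891e-6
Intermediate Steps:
d(q) = -4 - 2*q*(-1 + q) (d(q) = -2 + (-2 - (q + q)*(q - 1)) = -2 + (-2 - 2*q*(-1 + q)) = -4 - 2*q*(-1 + q))
O = -1/476 (O = 1/(-476) = -1/476 ≈ -0.0021008)
r = -9792/13 (r = (11 - 10/(-13))*(-4 - 2*(-5)² + 2*(-5)) = (11 - 10*(-1/13))*(-4 - 2*25 - 10) = (11 + 10/13)*(-4 - 50 - 10) = (153/13)*(-64) = -9792/13 ≈ -753.23)
O/r = -1/(476*(-9792/13)) = -1/476*(-13/9792) = 13/4660992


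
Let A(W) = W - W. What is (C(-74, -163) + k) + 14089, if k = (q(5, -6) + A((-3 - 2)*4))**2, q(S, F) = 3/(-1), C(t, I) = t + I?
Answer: 13861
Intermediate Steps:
C(t, I) = I + t
q(S, F) = -3 (q(S, F) = 3*(-1) = -3)
A(W) = 0
k = 9 (k = (-3 + 0)**2 = (-3)**2 = 9)
(C(-74, -163) + k) + 14089 = ((-163 - 74) + 9) + 14089 = (-237 + 9) + 14089 = -228 + 14089 = 13861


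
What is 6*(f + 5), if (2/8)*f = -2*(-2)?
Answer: 126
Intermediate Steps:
f = 16 (f = 4*(-2*(-2)) = 4*4 = 16)
6*(f + 5) = 6*(16 + 5) = 6*21 = 126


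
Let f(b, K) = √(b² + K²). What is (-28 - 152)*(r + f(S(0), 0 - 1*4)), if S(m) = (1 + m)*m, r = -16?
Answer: 2160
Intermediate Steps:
S(m) = m*(1 + m)
f(b, K) = √(K² + b²)
(-28 - 152)*(r + f(S(0), 0 - 1*4)) = (-28 - 152)*(-16 + √((0 - 1*4)² + (0*(1 + 0))²)) = -180*(-16 + √((0 - 4)² + (0*1)²)) = -180*(-16 + √((-4)² + 0²)) = -180*(-16 + √(16 + 0)) = -180*(-16 + √16) = -180*(-16 + 4) = -180*(-12) = 2160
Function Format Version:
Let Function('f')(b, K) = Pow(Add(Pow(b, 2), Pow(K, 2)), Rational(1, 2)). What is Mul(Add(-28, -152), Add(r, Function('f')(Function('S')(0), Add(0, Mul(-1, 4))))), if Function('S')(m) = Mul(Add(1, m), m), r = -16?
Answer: 2160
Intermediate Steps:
Function('S')(m) = Mul(m, Add(1, m))
Function('f')(b, K) = Pow(Add(Pow(K, 2), Pow(b, 2)), Rational(1, 2))
Mul(Add(-28, -152), Add(r, Function('f')(Function('S')(0), Add(0, Mul(-1, 4))))) = Mul(Add(-28, -152), Add(-16, Pow(Add(Pow(Add(0, Mul(-1, 4)), 2), Pow(Mul(0, Add(1, 0)), 2)), Rational(1, 2)))) = Mul(-180, Add(-16, Pow(Add(Pow(Add(0, -4), 2), Pow(Mul(0, 1), 2)), Rational(1, 2)))) = Mul(-180, Add(-16, Pow(Add(Pow(-4, 2), Pow(0, 2)), Rational(1, 2)))) = Mul(-180, Add(-16, Pow(Add(16, 0), Rational(1, 2)))) = Mul(-180, Add(-16, Pow(16, Rational(1, 2)))) = Mul(-180, Add(-16, 4)) = Mul(-180, -12) = 2160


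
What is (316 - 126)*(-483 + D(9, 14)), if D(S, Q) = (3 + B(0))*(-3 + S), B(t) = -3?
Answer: -91770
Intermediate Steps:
D(S, Q) = 0 (D(S, Q) = (3 - 3)*(-3 + S) = 0*(-3 + S) = 0)
(316 - 126)*(-483 + D(9, 14)) = (316 - 126)*(-483 + 0) = 190*(-483) = -91770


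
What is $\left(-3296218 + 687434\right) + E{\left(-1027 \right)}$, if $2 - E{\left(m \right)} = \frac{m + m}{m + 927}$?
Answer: $- \frac{130440127}{50} \approx -2.6088 \cdot 10^{6}$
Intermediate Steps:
$E{\left(m \right)} = 2 - \frac{2 m}{927 + m}$ ($E{\left(m \right)} = 2 - \frac{m + m}{m + 927} = 2 - \frac{2 m}{927 + m}$)
$\left(-3296218 + 687434\right) + E{\left(-1027 \right)} = \left(-3296218 + 687434\right) + \frac{1854}{927 - 1027} = -2608784 + \frac{1854}{-100} = -2608784 + 1854 \left(- \frac{1}{100}\right) = -2608784 - \frac{927}{50} = - \frac{130440127}{50}$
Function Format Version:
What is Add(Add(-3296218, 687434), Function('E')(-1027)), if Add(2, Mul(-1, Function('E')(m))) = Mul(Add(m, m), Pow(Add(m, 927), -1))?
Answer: Rational(-130440127, 50) ≈ -2.6088e+6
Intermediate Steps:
Function('E')(m) = Add(2, Mul(-2, m, Pow(Add(927, m), -1))) (Function('E')(m) = Add(2, Mul(-1, Mul(Add(m, m), Pow(Add(m, 927), -1)))) = Add(2, Mul(-1, Mul(Mul(2, m), Pow(Add(927, m), -1)))) = Add(2, Mul(-1, Mul(2, m, Pow(Add(927, m), -1)))) = Add(2, Mul(-2, m, Pow(Add(927, m), -1))))
Add(Add(-3296218, 687434), Function('E')(-1027)) = Add(Add(-3296218, 687434), Mul(1854, Pow(Add(927, -1027), -1))) = Add(-2608784, Mul(1854, Pow(-100, -1))) = Add(-2608784, Mul(1854, Rational(-1, 100))) = Add(-2608784, Rational(-927, 50)) = Rational(-130440127, 50)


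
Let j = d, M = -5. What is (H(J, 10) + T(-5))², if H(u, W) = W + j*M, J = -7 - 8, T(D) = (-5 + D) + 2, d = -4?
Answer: 484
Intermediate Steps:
T(D) = -3 + D
j = -4
J = -15
H(u, W) = 20 + W (H(u, W) = W - 4*(-5) = W + 20 = 20 + W)
(H(J, 10) + T(-5))² = ((20 + 10) + (-3 - 5))² = (30 - 8)² = 22² = 484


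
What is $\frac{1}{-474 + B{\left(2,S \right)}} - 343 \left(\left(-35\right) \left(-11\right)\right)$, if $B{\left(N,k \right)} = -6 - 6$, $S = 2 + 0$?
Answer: $- \frac{64178731}{486} \approx -1.3206 \cdot 10^{5}$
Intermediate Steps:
$S = 2$
$B{\left(N,k \right)} = -12$
$\frac{1}{-474 + B{\left(2,S \right)}} - 343 \left(\left(-35\right) \left(-11\right)\right) = \frac{1}{-474 - 12} - 343 \left(\left(-35\right) \left(-11\right)\right) = \frac{1}{-486} - 132055 = - \frac{1}{486} - 132055 = - \frac{64178731}{486}$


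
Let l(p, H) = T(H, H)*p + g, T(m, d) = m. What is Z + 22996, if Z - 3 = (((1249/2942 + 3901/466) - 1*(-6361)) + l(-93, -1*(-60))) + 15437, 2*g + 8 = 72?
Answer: 13455334701/342743 ≈ 39258.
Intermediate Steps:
g = 32 (g = -4 + (½)*72 = -4 + 36 = 32)
l(p, H) = 32 + H*p (l(p, H) = H*p + 32 = 32 + H*p)
Z = 5573616673/342743 (Z = 3 + ((((1249/2942 + 3901/466) - 1*(-6361)) + (32 - 1*(-60)*(-93))) + 15437) = 3 + ((((1249*(1/2942) + 3901*(1/466)) + 6361) + (32 + 60*(-93))) + 15437) = 3 + ((((1249/2942 + 3901/466) + 6361) + (32 - 5580)) + 15437) = 3 + (((3014694/342743 + 6361) - 5548) + 15437) = 3 + ((2183202917/342743 - 5548) + 15437) = 3 + (281664753/342743 + 15437) = 3 + 5572588444/342743 = 5573616673/342743 ≈ 16262.)
Z + 22996 = 5573616673/342743 + 22996 = 13455334701/342743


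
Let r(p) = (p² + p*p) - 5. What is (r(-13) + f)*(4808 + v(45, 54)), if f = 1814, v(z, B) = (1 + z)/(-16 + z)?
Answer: 299459266/29 ≈ 1.0326e+7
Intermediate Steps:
v(z, B) = (1 + z)/(-16 + z)
r(p) = -5 + 2*p² (r(p) = (p² + p²) - 5 = 2*p² - 5 = -5 + 2*p²)
(r(-13) + f)*(4808 + v(45, 54)) = ((-5 + 2*(-13)²) + 1814)*(4808 + (1 + 45)/(-16 + 45)) = ((-5 + 2*169) + 1814)*(4808 + 46/29) = ((-5 + 338) + 1814)*(4808 + (1/29)*46) = (333 + 1814)*(4808 + 46/29) = 2147*(139478/29) = 299459266/29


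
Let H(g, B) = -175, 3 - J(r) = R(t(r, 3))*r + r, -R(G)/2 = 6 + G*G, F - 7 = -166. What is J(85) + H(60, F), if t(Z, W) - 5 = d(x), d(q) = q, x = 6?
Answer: 21333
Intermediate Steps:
F = -159 (F = 7 - 166 = -159)
t(Z, W) = 11 (t(Z, W) = 5 + 6 = 11)
R(G) = -12 - 2*G**2 (R(G) = -2*(6 + G*G) = -2*(6 + G**2) = -12 - 2*G**2)
J(r) = 3 + 253*r (J(r) = 3 - ((-12 - 2*11**2)*r + r) = 3 - ((-12 - 2*121)*r + r) = 3 - ((-12 - 242)*r + r) = 3 - (-254*r + r) = 3 - (-253)*r = 3 + 253*r)
J(85) + H(60, F) = (3 + 253*85) - 175 = (3 + 21505) - 175 = 21508 - 175 = 21333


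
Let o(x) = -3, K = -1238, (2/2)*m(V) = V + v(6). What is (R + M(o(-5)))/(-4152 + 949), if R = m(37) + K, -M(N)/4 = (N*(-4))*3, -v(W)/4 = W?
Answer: 1369/3203 ≈ 0.42741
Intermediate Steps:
v(W) = -4*W
m(V) = -24 + V (m(V) = V - 4*6 = V - 24 = -24 + V)
M(N) = 48*N (M(N) = -4*N*(-4)*3 = -4*(-4*N)*3 = -(-48)*N = 48*N)
R = -1225 (R = (-24 + 37) - 1238 = 13 - 1238 = -1225)
(R + M(o(-5)))/(-4152 + 949) = (-1225 + 48*(-3))/(-4152 + 949) = (-1225 - 144)/(-3203) = -1369*(-1/3203) = 1369/3203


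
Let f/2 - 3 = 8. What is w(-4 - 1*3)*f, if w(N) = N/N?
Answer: 22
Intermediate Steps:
f = 22 (f = 6 + 2*8 = 6 + 16 = 22)
w(N) = 1
w(-4 - 1*3)*f = 1*22 = 22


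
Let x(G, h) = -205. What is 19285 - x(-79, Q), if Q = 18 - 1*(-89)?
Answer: 19490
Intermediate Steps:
Q = 107 (Q = 18 + 89 = 107)
19285 - x(-79, Q) = 19285 - 1*(-205) = 19285 + 205 = 19490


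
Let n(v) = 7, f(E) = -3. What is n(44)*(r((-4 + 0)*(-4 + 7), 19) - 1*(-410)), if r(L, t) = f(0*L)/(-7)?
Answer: 2873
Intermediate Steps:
r(L, t) = 3/7 (r(L, t) = -3/(-7) = -3*(-1/7) = 3/7)
n(44)*(r((-4 + 0)*(-4 + 7), 19) - 1*(-410)) = 7*(3/7 - 1*(-410)) = 7*(3/7 + 410) = 7*(2873/7) = 2873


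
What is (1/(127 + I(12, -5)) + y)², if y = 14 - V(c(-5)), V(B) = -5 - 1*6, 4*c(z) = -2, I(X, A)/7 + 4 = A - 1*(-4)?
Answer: 5294601/8464 ≈ 625.54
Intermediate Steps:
I(X, A) = 7*A (I(X, A) = -28 + 7*(A - 1*(-4)) = -28 + 7*(A + 4) = -28 + 7*(4 + A) = -28 + (28 + 7*A) = 7*A)
c(z) = -½ (c(z) = (¼)*(-2) = -½)
V(B) = -11 (V(B) = -5 - 6 = -11)
y = 25 (y = 14 - 1*(-11) = 14 + 11 = 25)
(1/(127 + I(12, -5)) + y)² = (1/(127 + 7*(-5)) + 25)² = (1/(127 - 35) + 25)² = (1/92 + 25)² = (2301/92)² = 5294601/8464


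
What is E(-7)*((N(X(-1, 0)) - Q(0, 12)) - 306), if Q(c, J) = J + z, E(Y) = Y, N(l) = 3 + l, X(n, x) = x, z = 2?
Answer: 2219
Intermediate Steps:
Q(c, J) = 2 + J (Q(c, J) = J + 2 = 2 + J)
E(-7)*((N(X(-1, 0)) - Q(0, 12)) - 306) = -7*(((3 + 0) - (2 + 12)) - 306) = -7*((3 - 1*14) - 306) = -7*((3 - 14) - 306) = -7*(-11 - 306) = -7*(-317) = 2219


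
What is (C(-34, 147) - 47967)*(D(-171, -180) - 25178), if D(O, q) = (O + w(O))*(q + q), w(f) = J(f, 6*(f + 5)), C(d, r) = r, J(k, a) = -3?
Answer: -1791432840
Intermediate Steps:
w(f) = -3
D(O, q) = 2*q*(-3 + O) (D(O, q) = (O - 3)*(q + q) = (-3 + O)*(2*q) = 2*q*(-3 + O))
(C(-34, 147) - 47967)*(D(-171, -180) - 25178) = (147 - 47967)*(2*(-180)*(-3 - 171) - 25178) = -47820*(2*(-180)*(-174) - 25178) = -47820*(62640 - 25178) = -47820*37462 = -1791432840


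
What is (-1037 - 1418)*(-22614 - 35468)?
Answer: 142591310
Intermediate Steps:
(-1037 - 1418)*(-22614 - 35468) = -2455*(-58082) = 142591310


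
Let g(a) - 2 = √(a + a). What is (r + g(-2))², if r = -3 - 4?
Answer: 21 - 20*I ≈ 21.0 - 20.0*I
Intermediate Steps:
g(a) = 2 + √2*√a (g(a) = 2 + √(a + a) = 2 + √(2*a) = 2 + √2*√a)
r = -7
(r + g(-2))² = (-7 + (2 + √2*√(-2)))² = (-7 + (2 + √2*(I*√2)))² = (-7 + (2 + 2*I))² = (-5 + 2*I)²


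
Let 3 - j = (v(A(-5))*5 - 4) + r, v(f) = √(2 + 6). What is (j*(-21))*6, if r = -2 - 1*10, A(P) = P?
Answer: -2394 + 1260*√2 ≈ -612.09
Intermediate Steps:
v(f) = 2*√2 (v(f) = √8 = 2*√2)
r = -12 (r = -2 - 10 = -12)
j = 19 - 10*√2 (j = 3 - (((2*√2)*5 - 4) - 12) = 3 - ((10*√2 - 4) - 12) = 3 - ((-4 + 10*√2) - 12) = 3 - (-16 + 10*√2) = 3 + (16 - 10*√2) = 19 - 10*√2 ≈ 4.8579)
(j*(-21))*6 = ((19 - 10*√2)*(-21))*6 = (-399 + 210*√2)*6 = -2394 + 1260*√2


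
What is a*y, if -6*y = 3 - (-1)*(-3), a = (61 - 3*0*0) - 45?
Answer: 0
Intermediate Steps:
a = 16 (a = (61 + 0*0) - 45 = (61 + 0) - 45 = 61 - 45 = 16)
y = 0 (y = -(3 - (-1)*(-3))/6 = -(3 - 1*3)/6 = -(3 - 3)/6 = -1/6*0 = 0)
a*y = 16*0 = 0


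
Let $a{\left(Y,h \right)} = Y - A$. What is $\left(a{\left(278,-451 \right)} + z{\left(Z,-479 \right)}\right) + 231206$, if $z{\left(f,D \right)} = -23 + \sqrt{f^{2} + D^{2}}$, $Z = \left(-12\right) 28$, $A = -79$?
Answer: $231540 + \sqrt{342337} \approx 2.3213 \cdot 10^{5}$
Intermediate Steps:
$Z = -336$
$z{\left(f,D \right)} = -23 + \sqrt{D^{2} + f^{2}}$
$a{\left(Y,h \right)} = 79 + Y$ ($a{\left(Y,h \right)} = Y - -79 = Y + 79 = 79 + Y$)
$\left(a{\left(278,-451 \right)} + z{\left(Z,-479 \right)}\right) + 231206 = \left(\left(79 + 278\right) - \left(23 - \sqrt{\left(-479\right)^{2} + \left(-336\right)^{2}}\right)\right) + 231206 = \left(357 - \left(23 - \sqrt{229441 + 112896}\right)\right) + 231206 = \left(357 - \left(23 - \sqrt{342337}\right)\right) + 231206 = \left(334 + \sqrt{342337}\right) + 231206 = 231540 + \sqrt{342337}$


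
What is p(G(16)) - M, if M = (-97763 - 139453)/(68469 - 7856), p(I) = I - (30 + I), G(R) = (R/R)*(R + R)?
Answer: -225882/8659 ≈ -26.086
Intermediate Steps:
G(R) = 2*R (G(R) = 1*(2*R) = 2*R)
p(I) = -30 (p(I) = I + (-30 - I) = -30)
M = -33888/8659 (M = -237216/60613 = -237216*1/60613 = -33888/8659 ≈ -3.9136)
p(G(16)) - M = -30 - 1*(-33888/8659) = -30 + 33888/8659 = -225882/8659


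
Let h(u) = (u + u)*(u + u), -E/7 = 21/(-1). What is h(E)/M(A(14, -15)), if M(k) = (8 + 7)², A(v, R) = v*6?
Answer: 9604/25 ≈ 384.16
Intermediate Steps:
A(v, R) = 6*v
M(k) = 225 (M(k) = 15² = 225)
E = 147 (E = -147/(-1) = -147*(-1) = -7*(-21) = 147)
h(u) = 4*u² (h(u) = (2*u)*(2*u) = 4*u²)
h(E)/M(A(14, -15)) = (4*147²)/225 = (4*21609)*(1/225) = 86436*(1/225) = 9604/25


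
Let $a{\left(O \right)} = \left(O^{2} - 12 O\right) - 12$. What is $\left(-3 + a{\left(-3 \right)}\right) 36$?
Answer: $1080$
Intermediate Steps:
$a{\left(O \right)} = -12 + O^{2} - 12 O$
$\left(-3 + a{\left(-3 \right)}\right) 36 = \left(-3 - \left(-24 - 9\right)\right) 36 = \left(-3 + \left(-12 + 9 + 36\right)\right) 36 = \left(-3 + 33\right) 36 = 30 \cdot 36 = 1080$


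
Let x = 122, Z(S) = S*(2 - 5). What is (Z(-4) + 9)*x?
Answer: 2562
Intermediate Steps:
Z(S) = -3*S (Z(S) = S*(-3) = -3*S)
(Z(-4) + 9)*x = (-3*(-4) + 9)*122 = (12 + 9)*122 = 21*122 = 2562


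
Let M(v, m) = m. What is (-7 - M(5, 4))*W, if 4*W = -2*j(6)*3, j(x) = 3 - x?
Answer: -99/2 ≈ -49.500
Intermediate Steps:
W = 9/2 (W = (-2*(3 - 1*6)*3)/4 = (-2*(3 - 6)*3)/4 = (-2*(-3)*3)/4 = (6*3)/4 = (¼)*18 = 9/2 ≈ 4.5000)
(-7 - M(5, 4))*W = (-7 - 1*4)*(9/2) = (-7 - 4)*(9/2) = -11*9/2 = -99/2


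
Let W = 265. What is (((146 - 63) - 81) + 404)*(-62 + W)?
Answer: 82418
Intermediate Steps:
(((146 - 63) - 81) + 404)*(-62 + W) = (((146 - 63) - 81) + 404)*(-62 + 265) = ((83 - 81) + 404)*203 = (2 + 404)*203 = 406*203 = 82418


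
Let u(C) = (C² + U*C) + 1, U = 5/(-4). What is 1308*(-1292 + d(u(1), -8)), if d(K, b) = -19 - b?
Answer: -1704324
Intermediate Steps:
U = -5/4 (U = 5*(-¼) = -5/4 ≈ -1.2500)
u(C) = 1 + C² - 5*C/4 (u(C) = (C² - 5*C/4) + 1 = 1 + C² - 5*C/4)
1308*(-1292 + d(u(1), -8)) = 1308*(-1292 + (-19 - 1*(-8))) = 1308*(-1292 + (-19 + 8)) = 1308*(-1292 - 11) = 1308*(-1303) = -1704324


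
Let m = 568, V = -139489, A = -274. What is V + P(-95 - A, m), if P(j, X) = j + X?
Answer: -138742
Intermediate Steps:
P(j, X) = X + j
V + P(-95 - A, m) = -139489 + (568 + (-95 - 1*(-274))) = -139489 + (568 + (-95 + 274)) = -139489 + (568 + 179) = -139489 + 747 = -138742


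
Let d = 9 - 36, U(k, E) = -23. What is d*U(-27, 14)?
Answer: 621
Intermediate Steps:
d = -27
d*U(-27, 14) = -27*(-23) = 621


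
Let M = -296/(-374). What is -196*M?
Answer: -29008/187 ≈ -155.12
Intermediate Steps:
M = 148/187 (M = -296*(-1/374) = 148/187 ≈ 0.79144)
-196*M = -196*148/187 = -29008/187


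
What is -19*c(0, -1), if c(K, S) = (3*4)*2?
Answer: -456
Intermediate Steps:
c(K, S) = 24 (c(K, S) = 12*2 = 24)
-19*c(0, -1) = -19*24 = -456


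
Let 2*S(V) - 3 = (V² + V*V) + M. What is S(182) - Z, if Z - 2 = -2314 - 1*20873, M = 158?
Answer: 112779/2 ≈ 56390.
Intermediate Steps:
S(V) = 161/2 + V² (S(V) = 3/2 + ((V² + V*V) + 158)/2 = 3/2 + ((V² + V²) + 158)/2 = 3/2 + (2*V² + 158)/2 = 3/2 + (158 + 2*V²)/2 = 3/2 + (79 + V²) = 161/2 + V²)
Z = -23185 (Z = 2 + (-2314 - 1*20873) = 2 + (-2314 - 20873) = 2 - 23187 = -23185)
S(182) - Z = (161/2 + 182²) - 1*(-23185) = (161/2 + 33124) + 23185 = 66409/2 + 23185 = 112779/2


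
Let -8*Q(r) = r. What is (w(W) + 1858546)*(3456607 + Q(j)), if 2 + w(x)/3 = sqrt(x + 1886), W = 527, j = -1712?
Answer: 6424640101340 + 10370463*sqrt(2413) ≈ 6.4252e+12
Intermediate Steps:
w(x) = -6 + 3*sqrt(1886 + x) (w(x) = -6 + 3*sqrt(x + 1886) = -6 + 3*sqrt(1886 + x))
Q(r) = -r/8
(w(W) + 1858546)*(3456607 + Q(j)) = ((-6 + 3*sqrt(1886 + 527)) + 1858546)*(3456607 - 1/8*(-1712)) = ((-6 + 3*sqrt(2413)) + 1858546)*(3456607 + 214) = (1858540 + 3*sqrt(2413))*3456821 = 6424640101340 + 10370463*sqrt(2413)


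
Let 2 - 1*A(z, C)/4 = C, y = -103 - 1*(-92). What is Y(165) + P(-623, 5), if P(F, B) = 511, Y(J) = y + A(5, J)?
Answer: -152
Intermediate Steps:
y = -11 (y = -103 + 92 = -11)
A(z, C) = 8 - 4*C
Y(J) = -3 - 4*J (Y(J) = -11 + (8 - 4*J) = -3 - 4*J)
Y(165) + P(-623, 5) = (-3 - 4*165) + 511 = (-3 - 660) + 511 = -663 + 511 = -152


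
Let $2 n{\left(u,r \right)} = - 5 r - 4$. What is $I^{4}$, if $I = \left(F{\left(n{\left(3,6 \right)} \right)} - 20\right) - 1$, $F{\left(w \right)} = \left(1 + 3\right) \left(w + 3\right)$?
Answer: $35153041$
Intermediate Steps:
$n{\left(u,r \right)} = -2 - \frac{5 r}{2}$ ($n{\left(u,r \right)} = \frac{- 5 r - 4}{2} = \frac{-4 - 5 r}{2} = -2 - \frac{5 r}{2}$)
$F{\left(w \right)} = 12 + 4 w$ ($F{\left(w \right)} = 4 \left(3 + w\right) = 12 + 4 w$)
$I = -77$ ($I = \left(\left(12 + 4 \left(-2 - 15\right)\right) - 20\right) - 1 = \left(\left(12 + 4 \left(-17\right)\right) - 20\right) - 1 = \left(\left(12 - 68\right) - 20\right) - 1 = \left(-56 - 20\right) - 1 = -76 - 1 = -77$)
$I^{4} = \left(-77\right)^{4} = 35153041$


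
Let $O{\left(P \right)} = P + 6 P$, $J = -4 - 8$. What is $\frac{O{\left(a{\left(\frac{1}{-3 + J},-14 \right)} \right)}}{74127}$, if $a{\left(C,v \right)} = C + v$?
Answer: $- \frac{1477}{1111905} \approx -0.0013284$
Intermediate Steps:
$J = -12$
$O{\left(P \right)} = 7 P$
$\frac{O{\left(a{\left(\frac{1}{-3 + J},-14 \right)} \right)}}{74127} = \frac{7 \left(\frac{1}{-3 - 12} - 14\right)}{74127} = 7 \left(\frac{1}{-15} - 14\right) \frac{1}{74127} = 7 \left(- \frac{1}{15} - 14\right) \frac{1}{74127} = 7 \left(- \frac{211}{15}\right) \frac{1}{74127} = \left(- \frac{1477}{15}\right) \frac{1}{74127} = - \frac{1477}{1111905}$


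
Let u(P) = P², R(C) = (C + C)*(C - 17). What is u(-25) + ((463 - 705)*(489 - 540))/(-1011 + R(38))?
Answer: 125989/195 ≈ 646.10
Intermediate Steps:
R(C) = 2*C*(-17 + C) (R(C) = (2*C)*(-17 + C) = 2*C*(-17 + C))
u(-25) + ((463 - 705)*(489 - 540))/(-1011 + R(38)) = (-25)² + ((463 - 705)*(489 - 540))/(-1011 + 2*38*(-17 + 38)) = 625 + (-242*(-51))/(-1011 + 2*38*21) = 625 + 12342/(-1011 + 1596) = 625 + 12342/585 = 625 + 12342*(1/585) = 625 + 4114/195 = 125989/195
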